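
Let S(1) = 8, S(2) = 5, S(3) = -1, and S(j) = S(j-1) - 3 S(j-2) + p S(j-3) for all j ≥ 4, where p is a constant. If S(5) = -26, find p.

-1

S(4) = -16 + 8p
S(5) = -13 + 13p
So -13 + 13p = -26, giving p = -1.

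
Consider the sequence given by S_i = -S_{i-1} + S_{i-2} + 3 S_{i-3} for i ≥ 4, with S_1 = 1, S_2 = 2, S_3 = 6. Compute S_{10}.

S_4 = -6 + 2 + 3·1 = -1
S_5 = -(-1) + 6 + 3·2 = 13
S_6 = -13 + (-1) + 3·6 = 4
S_7 = -4 + 13 + 3·(-1) = 6
S_8 = -6 + 4 + 3·13 = 37
S_9 = -37 + 6 + 3·4 = -19
S_{10} = -(-19) + 37 + 3·6 = 74

74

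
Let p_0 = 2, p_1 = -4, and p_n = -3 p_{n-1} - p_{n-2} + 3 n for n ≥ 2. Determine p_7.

p_2 = -3*(-4) - 2 + 6 = 16
p_3 = -3*16 - (-4) + 9 = -35
p_4 = -3*(-35) - 16 + 12 = 101
p_5 = -3*101 - (-35) + 15 = -253
p_6 = -3*(-253) - 101 + 18 = 676
p_7 = -3*676 - (-253) + 21 = -1754

-1754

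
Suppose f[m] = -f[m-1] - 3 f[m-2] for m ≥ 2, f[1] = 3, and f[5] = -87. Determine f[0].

6

Let f[0] = y.
f[2] = -3 - 3y
f[3] = -6 + 3y
f[4] = 15 + 6y
f[5] = 3 - 15y
So 3 - 15y = -87, giving y = 6.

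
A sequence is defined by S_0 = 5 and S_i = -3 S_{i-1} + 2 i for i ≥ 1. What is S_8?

30349

S_1 = -3(5) + 2 = -13
S_2 = -3(-13) + 4 = 43
S_3 = -3(43) + 6 = -123
S_4 = -3(-123) + 8 = 377
S_5 = -3(377) + 10 = -1121
S_6 = -3(-1121) + 12 = 3375
S_7 = -3(3375) + 14 = -10111
S_8 = -3(-10111) + 16 = 30349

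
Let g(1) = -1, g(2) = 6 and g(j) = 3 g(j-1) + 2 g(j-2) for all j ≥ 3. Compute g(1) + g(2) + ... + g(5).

g(3) = 3·6 + 2·(-1) = 16
g(4) = 3·16 + 2·6 = 60
g(5) = 3·60 + 2·16 = 212
Sum = (-1) + 6 + 16 + 60 + 212 = 293

293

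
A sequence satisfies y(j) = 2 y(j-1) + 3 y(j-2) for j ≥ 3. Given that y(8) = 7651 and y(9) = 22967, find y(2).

Rearranging, y(j-2) = (y(j) - 2 y(j-1)) / 3.
y(7) = (22967 - 2(7651)) / 3 = 7665/3 = 2555
y(6) = (7651 - 2(2555)) / 3 = 2541/3 = 847
y(5) = (2555 - 2(847)) / 3 = 861/3 = 287
y(4) = (847 - 2(287)) / 3 = 273/3 = 91
y(3) = (287 - 2(91)) / 3 = 105/3 = 35
y(2) = (91 - 2(35)) / 3 = 21/3 = 7

7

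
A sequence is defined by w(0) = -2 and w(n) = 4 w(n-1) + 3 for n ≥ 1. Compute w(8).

w(1) = 4*(-2) + 3 = -5
w(2) = 4*(-5) + 3 = -17
w(3) = 4*(-17) + 3 = -65
w(4) = 4*(-65) + 3 = -257
w(5) = 4*(-257) + 3 = -1025
w(6) = 4*(-1025) + 3 = -4097
w(7) = 4*(-4097) + 3 = -16385
w(8) = 4*(-16385) + 3 = -65537

-65537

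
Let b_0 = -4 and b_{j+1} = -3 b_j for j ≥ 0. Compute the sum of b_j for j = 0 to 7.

6560

b_1 = -3*(-4) = 12
b_2 = -3*12 = -36
b_3 = -3*(-36) = 108
b_4 = -3*108 = -324
b_5 = -3*(-324) = 972
b_6 = -3*972 = -2916
b_7 = -3*(-2916) = 8748
Sum = (-4) + 12 + (-36) + 108 + (-324) + 972 + (-2916) + 8748 = 6560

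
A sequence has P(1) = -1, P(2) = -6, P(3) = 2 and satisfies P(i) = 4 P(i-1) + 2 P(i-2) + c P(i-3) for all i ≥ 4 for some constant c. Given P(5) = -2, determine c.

-1

P(4) = -4 - c
P(5) = -12 - 10c
So -12 - 10c = -2, giving c = -1.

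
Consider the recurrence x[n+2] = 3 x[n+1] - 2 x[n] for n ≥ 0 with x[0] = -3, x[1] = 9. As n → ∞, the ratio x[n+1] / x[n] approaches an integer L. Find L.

The characteristic equation is r^2 - 3r + 2 = 0, which factors as (r - 2)(r - 1) = 0.
So the roots are 2 and 1. Since |2| > |1| and the coefficient of 2^n is non-zero, the ratio tends to 2.

2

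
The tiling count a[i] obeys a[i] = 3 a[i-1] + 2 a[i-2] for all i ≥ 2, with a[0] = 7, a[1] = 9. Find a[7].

a[2] = 3*9 + 2*7 = 41
a[3] = 3*41 + 2*9 = 141
a[4] = 3*141 + 2*41 = 505
a[5] = 3*505 + 2*141 = 1797
a[6] = 3*1797 + 2*505 = 6401
a[7] = 3*6401 + 2*1797 = 22797

22797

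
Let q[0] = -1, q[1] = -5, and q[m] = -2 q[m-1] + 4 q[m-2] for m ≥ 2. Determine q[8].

q[2] = -2(-5) + 4(-1) = 6
q[3] = -2(6) + 4(-5) = -32
q[4] = -2(-32) + 4(6) = 88
q[5] = -2(88) + 4(-32) = -304
q[6] = -2(-304) + 4(88) = 960
q[7] = -2(960) + 4(-304) = -3136
q[8] = -2(-3136) + 4(960) = 10112

10112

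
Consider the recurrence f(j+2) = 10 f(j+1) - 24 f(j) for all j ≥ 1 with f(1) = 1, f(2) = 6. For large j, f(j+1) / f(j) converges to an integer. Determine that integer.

6

The characteristic equation is r^2 - 10r + 24 = 0, which factors as (r - 6)(r - 4) = 0.
So the roots are 6 and 4. Since |6| > |4| and the coefficient of 6^j is non-zero, the ratio tends to 6.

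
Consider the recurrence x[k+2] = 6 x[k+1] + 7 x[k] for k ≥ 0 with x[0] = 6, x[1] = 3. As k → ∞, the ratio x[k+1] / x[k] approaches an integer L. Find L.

7

The characteristic equation is r^2 - 6r - 7 = 0, which factors as (r - 7)(r + 1) = 0.
So the roots are 7 and -1. Since |7| > |-1| and the coefficient of 7^k is non-zero, the ratio tends to 7.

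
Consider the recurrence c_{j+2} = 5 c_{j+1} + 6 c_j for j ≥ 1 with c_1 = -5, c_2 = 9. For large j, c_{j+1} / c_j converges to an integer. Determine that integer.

6

The characteristic equation is r^2 - 5r - 6 = 0, which factors as (r - 6)(r + 1) = 0.
So the roots are 6 and -1. Since |6| > |-1| and the coefficient of 6^j is non-zero, the ratio tends to 6.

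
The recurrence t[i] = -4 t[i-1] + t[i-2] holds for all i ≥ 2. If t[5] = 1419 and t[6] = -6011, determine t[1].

Rearranging, t[i-2] = t[i] + 4 t[i-1].
t[4] = -6011 + 4(1419) = -335
t[3] = 1419 + 4(-335) = 79
t[2] = -335 + 4(79) = -19
t[1] = 79 + 4(-19) = 3

3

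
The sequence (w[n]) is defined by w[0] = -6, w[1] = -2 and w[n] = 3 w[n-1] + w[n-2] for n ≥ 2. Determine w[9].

-49502

w[2] = 3(-2) + (-6) = -12
w[3] = 3(-12) + (-2) = -38
w[4] = 3(-38) + (-12) = -126
w[5] = 3(-126) + (-38) = -416
w[6] = 3(-416) + (-126) = -1374
w[7] = 3(-1374) + (-416) = -4538
w[8] = 3(-4538) + (-1374) = -14988
w[9] = 3(-14988) + (-4538) = -49502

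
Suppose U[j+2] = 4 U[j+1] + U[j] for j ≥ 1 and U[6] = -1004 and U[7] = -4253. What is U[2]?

Rearranging, U[j-2] = U[j] - 4 U[j-1].
U[5] = -4253 - 4(-1004) = -237
U[4] = -1004 - 4(-237) = -56
U[3] = -237 - 4(-56) = -13
U[2] = -56 - 4(-13) = -4

-4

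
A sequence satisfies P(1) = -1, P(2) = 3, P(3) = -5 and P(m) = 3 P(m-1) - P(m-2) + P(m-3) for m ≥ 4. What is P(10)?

P(4) = 3(-5) - 3 + (-1) = -19
P(5) = 3(-19) - (-5) + 3 = -49
P(6) = 3(-49) - (-19) + (-5) = -133
P(7) = 3(-133) - (-49) + (-19) = -369
P(8) = 3(-369) - (-133) + (-49) = -1023
P(9) = 3(-1023) - (-369) + (-133) = -2833
P(10) = 3(-2833) - (-1023) + (-369) = -7845

-7845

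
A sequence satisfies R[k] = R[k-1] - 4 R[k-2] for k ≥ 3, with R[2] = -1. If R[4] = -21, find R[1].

6

Let R[1] = w.
R[3] = -1 - 4w
R[4] = 3 - 4w
So 3 - 4w = -21, giving w = 6.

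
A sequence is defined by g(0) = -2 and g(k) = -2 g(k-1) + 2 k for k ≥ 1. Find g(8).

-620

g(1) = -2·(-2) + 2 = 6
g(2) = -2·6 + 4 = -8
g(3) = -2·(-8) + 6 = 22
g(4) = -2·22 + 8 = -36
g(5) = -2·(-36) + 10 = 82
g(6) = -2·82 + 12 = -152
g(7) = -2·(-152) + 14 = 318
g(8) = -2·318 + 16 = -620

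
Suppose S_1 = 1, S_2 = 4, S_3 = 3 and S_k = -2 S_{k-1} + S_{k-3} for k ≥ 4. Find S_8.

S_4 = -2·3 + 1 = -5
S_5 = -2·(-5) + 4 = 14
S_6 = -2·14 + 3 = -25
S_7 = -2·(-25) + (-5) = 45
S_8 = -2·45 + 14 = -76

-76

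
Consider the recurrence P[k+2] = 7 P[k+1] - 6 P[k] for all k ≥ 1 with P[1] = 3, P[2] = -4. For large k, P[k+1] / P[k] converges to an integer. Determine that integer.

6

The characteristic equation is r^2 - 7r + 6 = 0, which factors as (r - 6)(r - 1) = 0.
So the roots are 6 and 1. Since |6| > |1| and the coefficient of 6^k is non-zero, the ratio tends to 6.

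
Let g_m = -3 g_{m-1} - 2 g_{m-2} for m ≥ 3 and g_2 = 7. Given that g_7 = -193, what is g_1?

Let g_1 = v.
g_3 = -21 - 2v
g_4 = 49 + 6v
g_5 = -105 - 14v
g_6 = 217 + 30v
g_7 = -441 - 62v
So -441 - 62v = -193, giving v = -4.

-4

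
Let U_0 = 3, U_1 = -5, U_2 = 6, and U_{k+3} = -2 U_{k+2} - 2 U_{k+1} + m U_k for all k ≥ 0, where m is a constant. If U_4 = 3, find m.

U_3 = -2 + 3m
U_4 = -8 - 11m
So -8 - 11m = 3, giving m = -1.

-1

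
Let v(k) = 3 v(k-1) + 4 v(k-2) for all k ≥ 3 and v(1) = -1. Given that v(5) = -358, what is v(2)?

-6

Let v(2) = y.
v(3) = -4 + 3y
v(4) = -12 + 13y
v(5) = -52 + 51y
So -52 + 51y = -358, giving y = -6.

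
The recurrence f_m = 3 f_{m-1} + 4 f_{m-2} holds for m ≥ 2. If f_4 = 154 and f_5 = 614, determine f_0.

Rearranging, f_{m-2} = (f_m - 3 f_{m-1}) / 4.
f_3 = (614 - 3(154)) / 4 = 152/4 = 38
f_2 = (154 - 3(38)) / 4 = 40/4 = 10
f_1 = (38 - 3(10)) / 4 = 8/4 = 2
f_0 = (10 - 3(2)) / 4 = 4/4 = 1

1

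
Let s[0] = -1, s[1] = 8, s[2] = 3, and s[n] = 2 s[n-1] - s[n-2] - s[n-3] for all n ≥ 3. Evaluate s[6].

s[3] = 2*3 - 8 - (-1) = -1
s[4] = 2*(-1) - 3 - 8 = -13
s[5] = 2*(-13) - (-1) - 3 = -28
s[6] = 2*(-28) - (-13) - (-1) = -42

-42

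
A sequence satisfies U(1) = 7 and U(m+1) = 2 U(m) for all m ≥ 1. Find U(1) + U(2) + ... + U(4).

U(2) = 2·7 = 14
U(3) = 2·14 = 28
U(4) = 2·28 = 56
Sum = 7 + 14 + 28 + 56 = 105

105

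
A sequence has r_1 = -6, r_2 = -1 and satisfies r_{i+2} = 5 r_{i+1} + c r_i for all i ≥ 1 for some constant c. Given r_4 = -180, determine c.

5

r_3 = -5 - 6c
r_4 = -25 - 31c
So -25 - 31c = -180, giving c = 5.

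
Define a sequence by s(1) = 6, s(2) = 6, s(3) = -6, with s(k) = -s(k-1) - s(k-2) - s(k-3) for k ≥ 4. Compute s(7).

s(4) = -(-6) - 6 - 6 = -6
s(5) = -(-6) - (-6) - 6 = 6
s(6) = -6 - (-6) - (-6) = 6
s(7) = -6 - 6 - (-6) = -6

-6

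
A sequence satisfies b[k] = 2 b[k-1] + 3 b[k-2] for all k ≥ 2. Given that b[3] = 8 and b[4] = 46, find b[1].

-4

Rearranging, b[k-2] = (b[k] - 2 b[k-1]) / 3.
b[2] = (46 - 2*8) / 3 = 30/3 = 10
b[1] = (8 - 2*10) / 3 = -12/3 = -4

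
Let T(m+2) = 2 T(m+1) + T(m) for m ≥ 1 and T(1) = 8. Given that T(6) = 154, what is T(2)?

2

Let T(2) = v.
T(3) = 8 + 2v
T(4) = 16 + 5v
T(5) = 40 + 12v
T(6) = 96 + 29v
So 96 + 29v = 154, giving v = 2.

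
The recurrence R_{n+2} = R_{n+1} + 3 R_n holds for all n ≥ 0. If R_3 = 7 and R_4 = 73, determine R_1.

-5

Rearranging, R_{n-2} = (R_n - R_{n-1}) / 3.
R_2 = (73 - 7) / 3 = 66/3 = 22
R_1 = (7 - 22) / 3 = -15/3 = -5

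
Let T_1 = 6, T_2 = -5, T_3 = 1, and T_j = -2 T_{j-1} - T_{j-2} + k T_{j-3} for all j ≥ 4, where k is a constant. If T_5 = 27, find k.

-2

T_4 = 3 + 6k
T_5 = -7 - 17k
So -7 - 17k = 27, giving k = -2.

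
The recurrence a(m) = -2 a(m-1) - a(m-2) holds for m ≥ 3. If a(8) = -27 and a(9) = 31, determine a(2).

-3

Rearranging, a(m-2) = -(a(m) + 2 a(m-1)).
a(7) = -(31 + 2(-27)) = 23
a(6) = -(-27 + 2(23)) = -19
a(5) = -(23 + 2(-19)) = 15
a(4) = -(-19 + 2(15)) = -11
a(3) = -(15 + 2(-11)) = 7
a(2) = -(-11 + 2(7)) = -3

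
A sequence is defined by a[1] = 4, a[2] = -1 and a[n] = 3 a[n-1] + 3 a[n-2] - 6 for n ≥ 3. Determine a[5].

3

a[3] = 3·(-1) + 3·4 - 6 = 3
a[4] = 3·3 + 3·(-1) - 6 = 0
a[5] = 3·0 + 3·3 - 6 = 3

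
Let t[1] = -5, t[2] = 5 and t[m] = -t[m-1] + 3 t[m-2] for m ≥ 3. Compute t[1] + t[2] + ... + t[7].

-365

t[3] = -5 + 3(-5) = -20
t[4] = -(-20) + 3(5) = 35
t[5] = -35 + 3(-20) = -95
t[6] = -(-95) + 3(35) = 200
t[7] = -200 + 3(-95) = -485
Sum = (-5) + 5 + (-20) + 35 + (-95) + 200 + (-485) = -365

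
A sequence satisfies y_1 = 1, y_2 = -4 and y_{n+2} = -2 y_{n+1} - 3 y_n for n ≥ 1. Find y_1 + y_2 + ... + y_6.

y_3 = -2(-4) - 3(1) = 5
y_4 = -2(5) - 3(-4) = 2
y_5 = -2(2) - 3(5) = -19
y_6 = -2(-19) - 3(2) = 32
Sum = 1 + (-4) + 5 + 2 + (-19) + 32 = 17

17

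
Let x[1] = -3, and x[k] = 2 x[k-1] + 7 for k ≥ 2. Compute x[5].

57

x[2] = 2*(-3) + 7 = 1
x[3] = 2*1 + 7 = 9
x[4] = 2*9 + 7 = 25
x[5] = 2*25 + 7 = 57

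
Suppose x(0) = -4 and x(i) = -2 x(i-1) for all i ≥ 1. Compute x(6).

x(1) = -2(-4) = 8
x(2) = -2(8) = -16
x(3) = -2(-16) = 32
x(4) = -2(32) = -64
x(5) = -2(-64) = 128
x(6) = -2(128) = -256

-256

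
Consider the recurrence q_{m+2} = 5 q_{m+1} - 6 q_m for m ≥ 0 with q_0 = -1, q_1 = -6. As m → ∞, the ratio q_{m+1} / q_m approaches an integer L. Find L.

The characteristic equation is r^2 - 5r + 6 = 0, which factors as (r - 3)(r - 2) = 0.
So the roots are 3 and 2. Since |3| > |2| and the coefficient of 3^m is non-zero, the ratio tends to 3.

3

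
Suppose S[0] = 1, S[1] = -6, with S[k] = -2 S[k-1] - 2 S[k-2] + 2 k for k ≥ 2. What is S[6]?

-48

S[2] = -2·(-6) - 2·1 + 4 = 14
S[3] = -2·14 - 2·(-6) + 6 = -10
S[4] = -2·(-10) - 2·14 + 8 = 0
S[5] = -2·0 - 2·(-10) + 10 = 30
S[6] = -2·30 - 2·0 + 12 = -48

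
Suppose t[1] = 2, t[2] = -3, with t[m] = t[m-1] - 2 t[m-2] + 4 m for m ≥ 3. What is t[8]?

-21

t[3] = (-3) - 2(2) + 12 = 5
t[4] = 5 - 2(-3) + 16 = 27
t[5] = 27 - 2(5) + 20 = 37
t[6] = 37 - 2(27) + 24 = 7
t[7] = 7 - 2(37) + 28 = -39
t[8] = (-39) - 2(7) + 32 = -21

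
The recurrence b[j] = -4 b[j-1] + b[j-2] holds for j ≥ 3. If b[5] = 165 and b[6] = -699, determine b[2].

-3

Rearranging, b[j-2] = b[j] + 4 b[j-1].
b[4] = -699 + 4(165) = -39
b[3] = 165 + 4(-39) = 9
b[2] = -39 + 4(9) = -3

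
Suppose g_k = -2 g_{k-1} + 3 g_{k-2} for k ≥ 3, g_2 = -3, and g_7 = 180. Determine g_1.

-2

Let g_1 = w.
g_3 = 6 + 3w
g_4 = -21 - 6w
g_5 = 60 + 21w
g_6 = -183 - 60w
g_7 = 546 + 183w
So 546 + 183w = 180, giving w = -2.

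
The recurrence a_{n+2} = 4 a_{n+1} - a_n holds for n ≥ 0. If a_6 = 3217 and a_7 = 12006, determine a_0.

7

Rearranging, a_{n-2} = -(a_n - 4 a_{n-1}).
a_5 = -(12006 - 4*3217) = 862
a_4 = -(3217 - 4*862) = 231
a_3 = -(862 - 4*231) = 62
a_2 = -(231 - 4*62) = 17
a_1 = -(62 - 4*17) = 6
a_0 = -(17 - 4*6) = 7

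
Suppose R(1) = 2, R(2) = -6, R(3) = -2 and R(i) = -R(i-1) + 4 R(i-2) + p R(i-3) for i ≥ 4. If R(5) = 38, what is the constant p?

R(4) = -22 + 2p
R(5) = 14 - 8p
So 14 - 8p = 38, giving p = -3.

-3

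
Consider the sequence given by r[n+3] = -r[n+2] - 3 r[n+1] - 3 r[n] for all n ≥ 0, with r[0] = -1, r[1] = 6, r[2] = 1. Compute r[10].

r[3] = -1 - 3(6) - 3(-1) = -16
r[4] = -(-16) - 3(1) - 3(6) = -5
r[5] = -(-5) - 3(-16) - 3(1) = 50
r[6] = -50 - 3(-5) - 3(-16) = 13
r[7] = -13 - 3(50) - 3(-5) = -148
r[8] = -(-148) - 3(13) - 3(50) = -41
r[9] = -(-41) - 3(-148) - 3(13) = 446
r[10] = -446 - 3(-41) - 3(-148) = 121

121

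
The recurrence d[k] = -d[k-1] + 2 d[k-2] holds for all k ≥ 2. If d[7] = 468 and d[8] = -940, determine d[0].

-5

Rearranging, d[k-2] = (d[k] + d[k-1]) / 2.
d[6] = (-940 + 468) / 2 = -472/2 = -236
d[5] = (468 + (-236)) / 2 = 232/2 = 116
d[4] = (-236 + 116) / 2 = -120/2 = -60
d[3] = (116 + (-60)) / 2 = 56/2 = 28
d[2] = (-60 + 28) / 2 = -32/2 = -16
d[1] = (28 + (-16)) / 2 = 12/2 = 6
d[0] = (-16 + 6) / 2 = -10/2 = -5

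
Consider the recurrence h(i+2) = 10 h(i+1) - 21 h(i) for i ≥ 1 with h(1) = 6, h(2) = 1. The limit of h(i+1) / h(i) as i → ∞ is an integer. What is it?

The characteristic equation is r^2 - 10r + 21 = 0, which factors as (r - 7)(r - 3) = 0.
So the roots are 7 and 3. Since |7| > |3| and the coefficient of 7^i is non-zero, the ratio tends to 7.

7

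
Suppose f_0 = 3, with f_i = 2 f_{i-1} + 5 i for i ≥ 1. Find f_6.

792

f_1 = 2·3 + 5 = 11
f_2 = 2·11 + 10 = 32
f_3 = 2·32 + 15 = 79
f_4 = 2·79 + 20 = 178
f_5 = 2·178 + 25 = 381
f_6 = 2·381 + 30 = 792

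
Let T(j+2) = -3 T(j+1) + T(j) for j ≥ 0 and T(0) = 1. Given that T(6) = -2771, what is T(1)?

8

Let T(1) = w.
T(2) = 1 - 3w
T(3) = -3 + 10w
T(4) = 10 - 33w
T(5) = -33 + 109w
T(6) = 109 - 360w
So 109 - 360w = -2771, giving w = 8.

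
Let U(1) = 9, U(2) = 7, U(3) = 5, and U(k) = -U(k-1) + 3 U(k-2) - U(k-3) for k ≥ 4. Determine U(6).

U(4) = -5 + 3(7) - 9 = 7
U(5) = -7 + 3(5) - 7 = 1
U(6) = -1 + 3(7) - 5 = 15

15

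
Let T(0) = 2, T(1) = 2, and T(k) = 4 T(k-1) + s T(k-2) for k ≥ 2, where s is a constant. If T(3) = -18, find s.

-5

T(2) = 8 + 2s
T(3) = 32 + 10s
So 32 + 10s = -18, giving s = -5.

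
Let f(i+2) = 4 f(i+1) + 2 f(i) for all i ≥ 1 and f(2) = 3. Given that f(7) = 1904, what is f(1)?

-4

Let f(1) = w.
f(3) = 12 + 2w
f(4) = 54 + 8w
f(5) = 240 + 36w
f(6) = 1068 + 160w
f(7) = 4752 + 712w
So 4752 + 712w = 1904, giving w = -4.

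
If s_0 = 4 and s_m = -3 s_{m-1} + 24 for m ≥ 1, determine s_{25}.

The fixed point is 24/(1 + 3) = 6, so s_m - 6 = -3(s_{m-1} - 6).
Hence s_m = -2·(-3)^m + 6.
s_{25} = -2·(-3)^{25} + 6 = -2·-847288609443 + 6 = 1694577218892.

1694577218892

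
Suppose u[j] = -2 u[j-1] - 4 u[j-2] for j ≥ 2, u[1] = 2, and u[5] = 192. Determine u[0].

Let u[0] = v.
u[2] = -4 - 4v
u[3] = 8v
u[4] = 16
u[5] = -32 - 32v
So -32 - 32v = 192, giving v = -7.

-7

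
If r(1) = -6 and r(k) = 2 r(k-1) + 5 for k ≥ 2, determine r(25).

-16777221

The fixed point is 5/(1 - 2) = -5, so r(k) + 5 = 2(r(k-1) + 5).
Hence r(k) = -1·2^{k-1} - 5.
r(25) = -1·2^{24} - 5 = -1·16777216 - 5 = -16777221.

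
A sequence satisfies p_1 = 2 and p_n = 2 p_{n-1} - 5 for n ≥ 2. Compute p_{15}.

The fixed point is -5/(1 - 2) = 5, so p_n - 5 = 2(p_{n-1} - 5).
Hence p_n = -3·2^{n-1} + 5.
p_{15} = -3·2^{14} + 5 = -3·16384 + 5 = -49147.

-49147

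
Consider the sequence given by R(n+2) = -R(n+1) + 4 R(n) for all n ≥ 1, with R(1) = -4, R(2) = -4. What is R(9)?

-1132

R(3) = -(-4) + 4(-4) = -12
R(4) = -(-12) + 4(-4) = -4
R(5) = -(-4) + 4(-12) = -44
R(6) = -(-44) + 4(-4) = 28
R(7) = -28 + 4(-44) = -204
R(8) = -(-204) + 4(28) = 316
R(9) = -316 + 4(-204) = -1132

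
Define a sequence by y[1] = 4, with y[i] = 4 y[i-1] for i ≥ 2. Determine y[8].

y[2] = 4(4) = 16
y[3] = 4(16) = 64
y[4] = 4(64) = 256
y[5] = 4(256) = 1024
y[6] = 4(1024) = 4096
y[7] = 4(4096) = 16384
y[8] = 4(16384) = 65536

65536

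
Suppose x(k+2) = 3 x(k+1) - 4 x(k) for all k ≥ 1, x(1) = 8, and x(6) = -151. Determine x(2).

5

Let x(2) = y.
x(3) = -32 + 3y
x(4) = -96 + 5y
x(5) = -160 + 3y
x(6) = -96 - 11y
So -96 - 11y = -151, giving y = 5.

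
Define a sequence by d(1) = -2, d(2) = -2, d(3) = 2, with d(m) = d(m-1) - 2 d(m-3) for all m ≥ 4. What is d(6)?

d(4) = 2 - 2·(-2) = 6
d(5) = 6 - 2·(-2) = 10
d(6) = 10 - 2·2 = 6

6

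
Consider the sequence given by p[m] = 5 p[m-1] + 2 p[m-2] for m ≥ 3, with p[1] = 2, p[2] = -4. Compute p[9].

-393208

p[3] = 5·(-4) + 2·2 = -16
p[4] = 5·(-16) + 2·(-4) = -88
p[5] = 5·(-88) + 2·(-16) = -472
p[6] = 5·(-472) + 2·(-88) = -2536
p[7] = 5·(-2536) + 2·(-472) = -13624
p[8] = 5·(-13624) + 2·(-2536) = -73192
p[9] = 5·(-73192) + 2·(-13624) = -393208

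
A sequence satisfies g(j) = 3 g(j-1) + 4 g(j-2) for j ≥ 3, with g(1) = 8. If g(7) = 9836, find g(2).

4

Let g(2) = y.
g(3) = 32 + 3y
g(4) = 96 + 13y
g(5) = 416 + 51y
g(6) = 1632 + 205y
g(7) = 6560 + 819y
So 6560 + 819y = 9836, giving y = 4.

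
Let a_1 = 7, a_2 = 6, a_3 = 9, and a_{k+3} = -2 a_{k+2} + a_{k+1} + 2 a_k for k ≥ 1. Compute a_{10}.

-334

a_4 = -2·9 + 6 + 2·7 = 2
a_5 = -2·2 + 9 + 2·6 = 17
a_6 = -2·17 + 2 + 2·9 = -14
a_7 = -2·(-14) + 17 + 2·2 = 49
a_8 = -2·49 + (-14) + 2·17 = -78
a_9 = -2·(-78) + 49 + 2·(-14) = 177
a_{10} = -2·177 + (-78) + 2·49 = -334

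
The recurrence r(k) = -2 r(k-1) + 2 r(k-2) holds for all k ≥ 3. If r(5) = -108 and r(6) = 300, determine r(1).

3

Rearranging, r(k-2) = (r(k) + 2 r(k-1)) / 2.
r(4) = (300 + 2·(-108)) / 2 = 84/2 = 42
r(3) = (-108 + 2·42) / 2 = -24/2 = -12
r(2) = (42 + 2·(-12)) / 2 = 18/2 = 9
r(1) = (-12 + 2·9) / 2 = 6/2 = 3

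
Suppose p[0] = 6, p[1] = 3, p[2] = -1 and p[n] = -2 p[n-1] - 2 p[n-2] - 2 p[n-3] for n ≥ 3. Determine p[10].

p[3] = -2*(-1) - 2*3 - 2*6 = -16
p[4] = -2*(-16) - 2*(-1) - 2*3 = 28
p[5] = -2*28 - 2*(-16) - 2*(-1) = -22
p[6] = -2*(-22) - 2*28 - 2*(-16) = 20
p[7] = -2*20 - 2*(-22) - 2*28 = -52
p[8] = -2*(-52) - 2*20 - 2*(-22) = 108
p[9] = -2*108 - 2*(-52) - 2*20 = -152
p[10] = -2*(-152) - 2*108 - 2*(-52) = 192

192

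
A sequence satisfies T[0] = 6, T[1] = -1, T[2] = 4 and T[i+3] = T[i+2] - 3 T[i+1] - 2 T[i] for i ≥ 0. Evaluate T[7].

101

T[3] = 4 - 3·(-1) - 2·6 = -5
T[4] = (-5) - 3·4 - 2·(-1) = -15
T[5] = (-15) - 3·(-5) - 2·4 = -8
T[6] = (-8) - 3·(-15) - 2·(-5) = 47
T[7] = 47 - 3·(-8) - 2·(-15) = 101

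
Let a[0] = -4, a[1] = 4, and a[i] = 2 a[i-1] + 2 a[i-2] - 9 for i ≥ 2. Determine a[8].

a[2] = 2*4 + 2*(-4) - 9 = -9
a[3] = 2*(-9) + 2*4 - 9 = -19
a[4] = 2*(-19) + 2*(-9) - 9 = -65
a[5] = 2*(-65) + 2*(-19) - 9 = -177
a[6] = 2*(-177) + 2*(-65) - 9 = -493
a[7] = 2*(-493) + 2*(-177) - 9 = -1349
a[8] = 2*(-1349) + 2*(-493) - 9 = -3693

-3693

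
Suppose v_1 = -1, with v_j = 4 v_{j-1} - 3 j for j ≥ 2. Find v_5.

v_2 = 4·(-1) - 6 = -10
v_3 = 4·(-10) - 9 = -49
v_4 = 4·(-49) - 12 = -208
v_5 = 4·(-208) - 15 = -847

-847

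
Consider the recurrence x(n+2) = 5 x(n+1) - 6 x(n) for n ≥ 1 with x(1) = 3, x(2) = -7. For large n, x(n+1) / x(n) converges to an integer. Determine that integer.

3

The characteristic equation is r^2 - 5r + 6 = 0, which factors as (r - 3)(r - 2) = 0.
So the roots are 3 and 2. Since |3| > |2| and the coefficient of 3^n is non-zero, the ratio tends to 3.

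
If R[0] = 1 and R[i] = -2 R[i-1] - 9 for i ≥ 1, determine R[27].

The fixed point is -9/(1 + 2) = -3, so R[i] + 3 = -2(R[i-1] + 3).
Hence R[i] = 4·(-2)^i - 3.
R[27] = 4·(-2)^{27} - 3 = 4·-134217728 - 3 = -536870915.

-536870915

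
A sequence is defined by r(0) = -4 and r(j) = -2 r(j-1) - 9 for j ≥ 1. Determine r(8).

-259

r(1) = -2·(-4) - 9 = -1
r(2) = -2·(-1) - 9 = -7
r(3) = -2·(-7) - 9 = 5
r(4) = -2·5 - 9 = -19
r(5) = -2·(-19) - 9 = 29
r(6) = -2·29 - 9 = -67
r(7) = -2·(-67) - 9 = 125
r(8) = -2·125 - 9 = -259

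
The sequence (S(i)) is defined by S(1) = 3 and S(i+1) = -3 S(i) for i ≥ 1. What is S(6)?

-729

S(2) = -3*3 = -9
S(3) = -3*(-9) = 27
S(4) = -3*27 = -81
S(5) = -3*(-81) = 243
S(6) = -3*243 = -729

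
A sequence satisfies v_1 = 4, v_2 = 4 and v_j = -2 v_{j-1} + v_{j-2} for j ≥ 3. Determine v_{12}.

13452

v_3 = -2*4 + 4 = -4
v_4 = -2*(-4) + 4 = 12
v_5 = -2*12 + (-4) = -28
v_6 = -2*(-28) + 12 = 68
v_7 = -2*68 + (-28) = -164
v_8 = -2*(-164) + 68 = 396
v_9 = -2*396 + (-164) = -956
v_{10} = -2*(-956) + 396 = 2308
v_{11} = -2*2308 + (-956) = -5572
v_{12} = -2*(-5572) + 2308 = 13452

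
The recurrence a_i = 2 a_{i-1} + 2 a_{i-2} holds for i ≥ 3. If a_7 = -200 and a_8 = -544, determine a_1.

Rearranging, a_{i-2} = (a_i - 2 a_{i-1}) / 2.
a_6 = (-544 - 2(-200)) / 2 = -144/2 = -72
a_5 = (-200 - 2(-72)) / 2 = -56/2 = -28
a_4 = (-72 - 2(-28)) / 2 = -16/2 = -8
a_3 = (-28 - 2(-8)) / 2 = -12/2 = -6
a_2 = (-8 - 2(-6)) / 2 = 4/2 = 2
a_1 = (-6 - 2(2)) / 2 = -10/2 = -5

-5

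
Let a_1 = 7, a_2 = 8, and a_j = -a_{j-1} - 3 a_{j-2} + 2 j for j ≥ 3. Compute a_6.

a_3 = -8 - 3*7 + 6 = -23
a_4 = -(-23) - 3*8 + 8 = 7
a_5 = -7 - 3*(-23) + 10 = 72
a_6 = -72 - 3*7 + 12 = -81

-81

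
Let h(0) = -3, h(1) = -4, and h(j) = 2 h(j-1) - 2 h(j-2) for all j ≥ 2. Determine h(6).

h(2) = 2(-4) - 2(-3) = -2
h(3) = 2(-2) - 2(-4) = 4
h(4) = 2(4) - 2(-2) = 12
h(5) = 2(12) - 2(4) = 16
h(6) = 2(16) - 2(12) = 8

8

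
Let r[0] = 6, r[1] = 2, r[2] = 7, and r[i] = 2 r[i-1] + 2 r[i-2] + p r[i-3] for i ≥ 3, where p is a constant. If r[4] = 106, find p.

4

r[3] = 18 + 6p
r[4] = 50 + 14p
So 50 + 14p = 106, giving p = 4.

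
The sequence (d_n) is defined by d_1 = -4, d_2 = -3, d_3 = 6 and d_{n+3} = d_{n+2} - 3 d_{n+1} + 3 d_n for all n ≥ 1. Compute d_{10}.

d_4 = 6 - 3·(-3) + 3·(-4) = 3
d_5 = 3 - 3·6 + 3·(-3) = -24
d_6 = (-24) - 3·3 + 3·6 = -15
d_7 = (-15) - 3·(-24) + 3·3 = 66
d_8 = 66 - 3·(-15) + 3·(-24) = 39
d_9 = 39 - 3·66 + 3·(-15) = -204
d_{10} = (-204) - 3·39 + 3·66 = -123

-123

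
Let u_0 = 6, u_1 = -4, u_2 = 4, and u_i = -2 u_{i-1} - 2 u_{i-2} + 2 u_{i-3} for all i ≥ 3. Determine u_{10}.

128

u_3 = -2·4 - 2·(-4) + 2·6 = 12
u_4 = -2·12 - 2·4 + 2·(-4) = -40
u_5 = -2·(-40) - 2·12 + 2·4 = 64
u_6 = -2·64 - 2·(-40) + 2·12 = -24
u_7 = -2·(-24) - 2·64 + 2·(-40) = -160
u_8 = -2·(-160) - 2·(-24) + 2·64 = 496
u_9 = -2·496 - 2·(-160) + 2·(-24) = -720
u_{10} = -2·(-720) - 2·496 + 2·(-160) = 128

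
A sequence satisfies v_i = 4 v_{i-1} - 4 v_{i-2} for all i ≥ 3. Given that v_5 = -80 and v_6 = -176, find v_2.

Rearranging, v_{i-2} = (v_i - 4 v_{i-1}) / -4.
v_4 = (-176 - 4*(-80)) / -4 = 144/-4 = -36
v_3 = (-80 - 4*(-36)) / -4 = 64/-4 = -16
v_2 = (-36 - 4*(-16)) / -4 = 28/-4 = -7

-7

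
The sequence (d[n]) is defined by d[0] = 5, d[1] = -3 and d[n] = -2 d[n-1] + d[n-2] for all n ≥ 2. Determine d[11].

d[2] = -2·(-3) + 5 = 11
d[3] = -2·11 + (-3) = -25
d[4] = -2·(-25) + 11 = 61
d[5] = -2·61 + (-25) = -147
d[6] = -2·(-147) + 61 = 355
d[7] = -2·355 + (-147) = -857
d[8] = -2·(-857) + 355 = 2069
d[9] = -2·2069 + (-857) = -4995
d[10] = -2·(-4995) + 2069 = 12059
d[11] = -2·12059 + (-4995) = -29113

-29113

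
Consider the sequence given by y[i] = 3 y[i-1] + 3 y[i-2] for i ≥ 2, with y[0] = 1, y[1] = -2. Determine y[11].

-613575

y[2] = 3*(-2) + 3*1 = -3
y[3] = 3*(-3) + 3*(-2) = -15
y[4] = 3*(-15) + 3*(-3) = -54
y[5] = 3*(-54) + 3*(-15) = -207
y[6] = 3*(-207) + 3*(-54) = -783
y[7] = 3*(-783) + 3*(-207) = -2970
y[8] = 3*(-2970) + 3*(-783) = -11259
y[9] = 3*(-11259) + 3*(-2970) = -42687
y[10] = 3*(-42687) + 3*(-11259) = -161838
y[11] = 3*(-161838) + 3*(-42687) = -613575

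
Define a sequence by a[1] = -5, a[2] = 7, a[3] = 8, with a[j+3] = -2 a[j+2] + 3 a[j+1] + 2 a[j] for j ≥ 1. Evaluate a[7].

324

a[4] = -2(8) + 3(7) + 2(-5) = -5
a[5] = -2(-5) + 3(8) + 2(7) = 48
a[6] = -2(48) + 3(-5) + 2(8) = -95
a[7] = -2(-95) + 3(48) + 2(-5) = 324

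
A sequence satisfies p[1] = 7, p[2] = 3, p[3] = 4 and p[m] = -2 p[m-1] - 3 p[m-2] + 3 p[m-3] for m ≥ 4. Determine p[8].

-101

p[4] = -2(4) - 3(3) + 3(7) = 4
p[5] = -2(4) - 3(4) + 3(3) = -11
p[6] = -2(-11) - 3(4) + 3(4) = 22
p[7] = -2(22) - 3(-11) + 3(4) = 1
p[8] = -2(1) - 3(22) + 3(-11) = -101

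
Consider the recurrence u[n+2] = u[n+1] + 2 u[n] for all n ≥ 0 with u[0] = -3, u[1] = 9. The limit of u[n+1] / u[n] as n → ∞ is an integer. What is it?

2

The characteristic equation is r^2 - r - 2 = 0, which factors as (r - 2)(r + 1) = 0.
So the roots are 2 and -1. Since |2| > |-1| and the coefficient of 2^n is non-zero, the ratio tends to 2.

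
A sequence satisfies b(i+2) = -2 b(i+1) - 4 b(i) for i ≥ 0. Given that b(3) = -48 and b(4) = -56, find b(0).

-6

Rearranging, b(i-2) = (b(i) + 2 b(i-1)) / -4.
b(2) = (-56 + 2*(-48)) / -4 = -152/-4 = 38
b(1) = (-48 + 2*38) / -4 = 28/-4 = -7
b(0) = (38 + 2*(-7)) / -4 = 24/-4 = -6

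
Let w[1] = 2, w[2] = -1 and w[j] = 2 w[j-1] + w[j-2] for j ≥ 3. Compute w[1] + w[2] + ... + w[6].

-7

w[3] = 2·(-1) + 2 = 0
w[4] = 2·0 + (-1) = -1
w[5] = 2·(-1) + 0 = -2
w[6] = 2·(-2) + (-1) = -5
Sum = 2 + (-1) + 0 + (-1) + (-2) + (-5) = -7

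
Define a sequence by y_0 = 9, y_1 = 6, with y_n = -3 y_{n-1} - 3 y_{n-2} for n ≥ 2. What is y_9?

-3159

y_2 = -3*6 - 3*9 = -45
y_3 = -3*(-45) - 3*6 = 117
y_4 = -3*117 - 3*(-45) = -216
y_5 = -3*(-216) - 3*117 = 297
y_6 = -3*297 - 3*(-216) = -243
y_7 = -3*(-243) - 3*297 = -162
y_8 = -3*(-162) - 3*(-243) = 1215
y_9 = -3*1215 - 3*(-162) = -3159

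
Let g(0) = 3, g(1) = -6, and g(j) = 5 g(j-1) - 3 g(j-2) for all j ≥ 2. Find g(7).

-61278

g(2) = 5·(-6) - 3·3 = -39
g(3) = 5·(-39) - 3·(-6) = -177
g(4) = 5·(-177) - 3·(-39) = -768
g(5) = 5·(-768) - 3·(-177) = -3309
g(6) = 5·(-3309) - 3·(-768) = -14241
g(7) = 5·(-14241) - 3·(-3309) = -61278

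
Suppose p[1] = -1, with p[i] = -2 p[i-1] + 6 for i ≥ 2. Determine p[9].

-766

p[2] = -2(-1) + 6 = 8
p[3] = -2(8) + 6 = -10
p[4] = -2(-10) + 6 = 26
p[5] = -2(26) + 6 = -46
p[6] = -2(-46) + 6 = 98
p[7] = -2(98) + 6 = -190
p[8] = -2(-190) + 6 = 386
p[9] = -2(386) + 6 = -766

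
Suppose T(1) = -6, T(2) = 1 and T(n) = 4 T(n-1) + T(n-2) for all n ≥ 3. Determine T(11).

T(3) = 4·1 + (-6) = -2
T(4) = 4·(-2) + 1 = -7
T(5) = 4·(-7) + (-2) = -30
T(6) = 4·(-30) + (-7) = -127
T(7) = 4·(-127) + (-30) = -538
T(8) = 4·(-538) + (-127) = -2279
T(9) = 4·(-2279) + (-538) = -9654
T(10) = 4·(-9654) + (-2279) = -40895
T(11) = 4·(-40895) + (-9654) = -173234

-173234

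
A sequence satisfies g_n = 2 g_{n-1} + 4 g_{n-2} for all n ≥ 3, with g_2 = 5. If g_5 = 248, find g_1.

Let g_1 = w.
g_3 = 10 + 4w
g_4 = 40 + 8w
g_5 = 120 + 32w
So 120 + 32w = 248, giving w = 4.

4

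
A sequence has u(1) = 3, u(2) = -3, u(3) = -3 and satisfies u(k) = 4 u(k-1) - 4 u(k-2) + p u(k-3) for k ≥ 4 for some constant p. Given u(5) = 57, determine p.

5

u(4) = 3p
u(5) = 12 + 9p
So 12 + 9p = 57, giving p = 5.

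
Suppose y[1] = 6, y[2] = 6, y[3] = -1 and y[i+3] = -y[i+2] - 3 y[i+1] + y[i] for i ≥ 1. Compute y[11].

-37

y[4] = -(-1) - 3*6 + 6 = -11
y[5] = -(-11) - 3*(-1) + 6 = 20
y[6] = -20 - 3*(-11) + (-1) = 12
y[7] = -12 - 3*20 + (-11) = -83
y[8] = -(-83) - 3*12 + 20 = 67
y[9] = -67 - 3*(-83) + 12 = 194
y[10] = -194 - 3*67 + (-83) = -478
y[11] = -(-478) - 3*194 + 67 = -37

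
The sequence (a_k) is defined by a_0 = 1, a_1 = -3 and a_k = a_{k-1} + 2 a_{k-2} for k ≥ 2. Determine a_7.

-87

a_2 = (-3) + 2(1) = -1
a_3 = (-1) + 2(-3) = -7
a_4 = (-7) + 2(-1) = -9
a_5 = (-9) + 2(-7) = -23
a_6 = (-23) + 2(-9) = -41
a_7 = (-41) + 2(-23) = -87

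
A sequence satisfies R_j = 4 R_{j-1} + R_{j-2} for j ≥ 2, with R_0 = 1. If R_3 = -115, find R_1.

-7

Let R_1 = x.
R_2 = 1 + 4x
R_3 = 4 + 17x
So 4 + 17x = -115, giving x = -7.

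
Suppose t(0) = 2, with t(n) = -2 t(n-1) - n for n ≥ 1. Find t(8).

566

t(1) = -2*2 - 1 = -5
t(2) = -2*(-5) - 2 = 8
t(3) = -2*8 - 3 = -19
t(4) = -2*(-19) - 4 = 34
t(5) = -2*34 - 5 = -73
t(6) = -2*(-73) - 6 = 140
t(7) = -2*140 - 7 = -287
t(8) = -2*(-287) - 8 = 566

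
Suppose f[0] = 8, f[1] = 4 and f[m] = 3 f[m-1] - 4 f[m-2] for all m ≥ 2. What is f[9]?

f[2] = 3(4) - 4(8) = -20
f[3] = 3(-20) - 4(4) = -76
f[4] = 3(-76) - 4(-20) = -148
f[5] = 3(-148) - 4(-76) = -140
f[6] = 3(-140) - 4(-148) = 172
f[7] = 3(172) - 4(-140) = 1076
f[8] = 3(1076) - 4(172) = 2540
f[9] = 3(2540) - 4(1076) = 3316

3316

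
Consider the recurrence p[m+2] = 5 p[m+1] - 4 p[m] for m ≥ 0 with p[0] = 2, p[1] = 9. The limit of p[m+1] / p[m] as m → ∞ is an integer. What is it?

4

The characteristic equation is r^2 - 5r + 4 = 0, which factors as (r - 4)(r - 1) = 0.
So the roots are 4 and 1. Since |4| > |1| and the coefficient of 4^m is non-zero, the ratio tends to 4.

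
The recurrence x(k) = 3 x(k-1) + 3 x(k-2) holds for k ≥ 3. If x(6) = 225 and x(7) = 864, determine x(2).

-5

Rearranging, x(k-2) = (x(k) - 3 x(k-1)) / 3.
x(5) = (864 - 3*225) / 3 = 189/3 = 63
x(4) = (225 - 3*63) / 3 = 36/3 = 12
x(3) = (63 - 3*12) / 3 = 27/3 = 9
x(2) = (12 - 3*9) / 3 = -15/3 = -5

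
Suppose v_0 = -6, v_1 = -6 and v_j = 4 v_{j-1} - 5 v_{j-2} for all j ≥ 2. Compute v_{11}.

v_2 = 4*(-6) - 5*(-6) = 6
v_3 = 4*6 - 5*(-6) = 54
v_4 = 4*54 - 5*6 = 186
v_5 = 4*186 - 5*54 = 474
v_6 = 4*474 - 5*186 = 966
v_7 = 4*966 - 5*474 = 1494
v_8 = 4*1494 - 5*966 = 1146
v_9 = 4*1146 - 5*1494 = -2886
v_{10} = 4*(-2886) - 5*1146 = -17274
v_{11} = 4*(-17274) - 5*(-2886) = -54666

-54666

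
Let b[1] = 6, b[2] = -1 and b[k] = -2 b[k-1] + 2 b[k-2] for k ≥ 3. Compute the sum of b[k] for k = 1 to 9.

b[3] = -2·(-1) + 2·6 = 14
b[4] = -2·14 + 2·(-1) = -30
b[5] = -2·(-30) + 2·14 = 88
b[6] = -2·88 + 2·(-30) = -236
b[7] = -2·(-236) + 2·88 = 648
b[8] = -2·648 + 2·(-236) = -1768
b[9] = -2·(-1768) + 2·648 = 4832
Sum = 6 + (-1) + 14 + (-30) + 88 + (-236) + 648 + (-1768) + 4832 = 3553

3553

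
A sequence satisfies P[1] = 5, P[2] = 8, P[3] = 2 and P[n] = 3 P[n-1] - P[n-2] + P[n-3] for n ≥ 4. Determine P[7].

120

P[4] = 3·2 - 8 + 5 = 3
P[5] = 3·3 - 2 + 8 = 15
P[6] = 3·15 - 3 + 2 = 44
P[7] = 3·44 - 15 + 3 = 120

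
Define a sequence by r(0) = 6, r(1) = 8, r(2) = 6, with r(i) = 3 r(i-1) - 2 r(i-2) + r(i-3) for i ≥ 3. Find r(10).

3436

r(3) = 3·6 - 2·8 + 6 = 8
r(4) = 3·8 - 2·6 + 8 = 20
r(5) = 3·20 - 2·8 + 6 = 50
r(6) = 3·50 - 2·20 + 8 = 118
r(7) = 3·118 - 2·50 + 20 = 274
r(8) = 3·274 - 2·118 + 50 = 636
r(9) = 3·636 - 2·274 + 118 = 1478
r(10) = 3·1478 - 2·636 + 274 = 3436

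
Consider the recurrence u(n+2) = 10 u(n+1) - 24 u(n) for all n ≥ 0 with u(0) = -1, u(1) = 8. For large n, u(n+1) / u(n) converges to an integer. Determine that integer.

The characteristic equation is r^2 - 10r + 24 = 0, which factors as (r - 6)(r - 4) = 0.
So the roots are 6 and 4. Since |6| > |4| and the coefficient of 6^n is non-zero, the ratio tends to 6.

6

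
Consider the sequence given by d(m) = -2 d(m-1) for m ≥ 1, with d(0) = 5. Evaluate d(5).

d(1) = -2(5) = -10
d(2) = -2(-10) = 20
d(3) = -2(20) = -40
d(4) = -2(-40) = 80
d(5) = -2(80) = -160

-160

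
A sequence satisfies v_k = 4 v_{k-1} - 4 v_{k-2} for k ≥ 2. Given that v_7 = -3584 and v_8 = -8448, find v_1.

4

Rearranging, v_{k-2} = (v_k - 4 v_{k-1}) / -4.
v_6 = (-8448 - 4*(-3584)) / -4 = 5888/-4 = -1472
v_5 = (-3584 - 4*(-1472)) / -4 = 2304/-4 = -576
v_4 = (-1472 - 4*(-576)) / -4 = 832/-4 = -208
v_3 = (-576 - 4*(-208)) / -4 = 256/-4 = -64
v_2 = (-208 - 4*(-64)) / -4 = 48/-4 = -12
v_1 = (-64 - 4*(-12)) / -4 = -16/-4 = 4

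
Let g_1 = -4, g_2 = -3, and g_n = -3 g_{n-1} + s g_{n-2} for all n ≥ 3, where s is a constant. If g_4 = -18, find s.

g_3 = 9 - 4s
g_4 = -27 + 9s
So -27 + 9s = -18, giving s = 1.

1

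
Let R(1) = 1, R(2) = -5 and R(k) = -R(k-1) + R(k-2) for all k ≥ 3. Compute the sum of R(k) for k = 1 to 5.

8

R(3) = -(-5) + 1 = 6
R(4) = -6 + (-5) = -11
R(5) = -(-11) + 6 = 17
Sum = 1 + (-5) + 6 + (-11) + 17 = 8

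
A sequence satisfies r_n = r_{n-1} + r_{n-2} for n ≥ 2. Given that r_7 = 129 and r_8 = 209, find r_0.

Rearranging, r_{n-2} = r_n - r_{n-1}.
r_6 = 209 - 129 = 80
r_5 = 129 - 80 = 49
r_4 = 80 - 49 = 31
r_3 = 49 - 31 = 18
r_2 = 31 - 18 = 13
r_1 = 18 - 13 = 5
r_0 = 13 - 5 = 8

8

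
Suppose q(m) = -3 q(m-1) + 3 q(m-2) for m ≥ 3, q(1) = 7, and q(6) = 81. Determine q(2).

Let q(2) = z.
q(3) = 21 - 3z
q(4) = -63 + 12z
q(5) = 252 - 45z
q(6) = -945 + 171z
So -945 + 171z = 81, giving z = 6.

6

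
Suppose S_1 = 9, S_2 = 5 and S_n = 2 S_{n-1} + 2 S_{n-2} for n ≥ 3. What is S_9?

10384

S_3 = 2*5 + 2*9 = 28
S_4 = 2*28 + 2*5 = 66
S_5 = 2*66 + 2*28 = 188
S_6 = 2*188 + 2*66 = 508
S_7 = 2*508 + 2*188 = 1392
S_8 = 2*1392 + 2*508 = 3800
S_9 = 2*3800 + 2*1392 = 10384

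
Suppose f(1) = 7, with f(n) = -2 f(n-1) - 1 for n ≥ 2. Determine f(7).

f(2) = -2(7) - 1 = -15
f(3) = -2(-15) - 1 = 29
f(4) = -2(29) - 1 = -59
f(5) = -2(-59) - 1 = 117
f(6) = -2(117) - 1 = -235
f(7) = -2(-235) - 1 = 469

469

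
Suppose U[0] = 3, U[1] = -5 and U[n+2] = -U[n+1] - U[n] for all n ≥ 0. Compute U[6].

U[2] = -(-5) - 3 = 2
U[3] = -2 - (-5) = 3
U[4] = -3 - 2 = -5
U[5] = -(-5) - 3 = 2
U[6] = -2 - (-5) = 3

3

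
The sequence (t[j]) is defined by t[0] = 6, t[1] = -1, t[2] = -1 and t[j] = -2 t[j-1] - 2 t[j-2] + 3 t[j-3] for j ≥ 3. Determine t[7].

t[3] = -2·(-1) - 2·(-1) + 3·6 = 22
t[4] = -2·22 - 2·(-1) + 3·(-1) = -45
t[5] = -2·(-45) - 2·22 + 3·(-1) = 43
t[6] = -2·43 - 2·(-45) + 3·22 = 70
t[7] = -2·70 - 2·43 + 3·(-45) = -361

-361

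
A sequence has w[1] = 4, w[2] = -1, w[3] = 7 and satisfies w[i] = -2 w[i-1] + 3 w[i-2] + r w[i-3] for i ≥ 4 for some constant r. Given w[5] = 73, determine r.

w[4] = -17 + 4r
w[5] = 55 - 9r
So 55 - 9r = 73, giving r = -2.

-2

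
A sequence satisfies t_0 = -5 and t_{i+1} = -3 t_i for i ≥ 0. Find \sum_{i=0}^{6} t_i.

-2735

t_1 = -3(-5) = 15
t_2 = -3(15) = -45
t_3 = -3(-45) = 135
t_4 = -3(135) = -405
t_5 = -3(-405) = 1215
t_6 = -3(1215) = -3645
Sum = (-5) + 15 + (-45) + 135 + (-405) + 1215 + (-3645) = -2735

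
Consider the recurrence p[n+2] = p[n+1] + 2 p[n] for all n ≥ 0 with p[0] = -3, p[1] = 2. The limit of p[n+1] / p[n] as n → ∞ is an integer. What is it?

The characteristic equation is r^2 - r - 2 = 0, which factors as (r - 2)(r + 1) = 0.
So the roots are 2 and -1. Since |2| > |-1| and the coefficient of 2^n is non-zero, the ratio tends to 2.

2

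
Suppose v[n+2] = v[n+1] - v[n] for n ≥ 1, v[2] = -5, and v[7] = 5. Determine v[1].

Let v[1] = y.
v[3] = -5 - y
v[4] = -y
v[5] = 5
v[6] = 5 + y
v[7] = y
So y = 5, giving y = 5.

5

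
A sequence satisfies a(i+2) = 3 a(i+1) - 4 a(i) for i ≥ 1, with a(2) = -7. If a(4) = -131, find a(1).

8

Let a(1) = y.
a(3) = -21 - 4y
a(4) = -35 - 12y
So -35 - 12y = -131, giving y = 8.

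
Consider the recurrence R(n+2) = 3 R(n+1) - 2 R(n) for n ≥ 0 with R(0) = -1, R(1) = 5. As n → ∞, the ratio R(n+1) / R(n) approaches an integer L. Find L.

2

The characteristic equation is r^2 - 3r + 2 = 0, which factors as (r - 2)(r - 1) = 0.
So the roots are 2 and 1. Since |2| > |1| and the coefficient of 2^n is non-zero, the ratio tends to 2.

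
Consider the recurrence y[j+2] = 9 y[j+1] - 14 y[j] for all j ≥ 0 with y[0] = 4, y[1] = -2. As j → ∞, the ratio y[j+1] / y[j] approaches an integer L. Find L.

7

The characteristic equation is r^2 - 9r + 14 = 0, which factors as (r - 7)(r - 2) = 0.
So the roots are 7 and 2. Since |7| > |2| and the coefficient of 7^j is non-zero, the ratio tends to 7.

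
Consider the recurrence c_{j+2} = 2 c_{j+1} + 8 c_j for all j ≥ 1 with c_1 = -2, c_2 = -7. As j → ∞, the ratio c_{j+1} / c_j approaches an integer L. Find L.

4

The characteristic equation is r^2 - 2r - 8 = 0, which factors as (r - 4)(r + 2) = 0.
So the roots are 4 and -2. Since |4| > |-2| and the coefficient of 4^j is non-zero, the ratio tends to 4.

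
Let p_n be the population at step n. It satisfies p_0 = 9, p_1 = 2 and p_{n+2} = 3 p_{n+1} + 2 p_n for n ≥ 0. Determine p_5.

p_2 = 3·2 + 2·9 = 24
p_3 = 3·24 + 2·2 = 76
p_4 = 3·76 + 2·24 = 276
p_5 = 3·276 + 2·76 = 980

980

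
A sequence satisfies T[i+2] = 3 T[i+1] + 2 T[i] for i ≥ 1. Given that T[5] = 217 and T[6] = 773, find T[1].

Rearranging, T[i-2] = (T[i] - 3 T[i-1]) / 2.
T[4] = (773 - 3·217) / 2 = 122/2 = 61
T[3] = (217 - 3·61) / 2 = 34/2 = 17
T[2] = (61 - 3·17) / 2 = 10/2 = 5
T[1] = (17 - 3·5) / 2 = 2/2 = 1

1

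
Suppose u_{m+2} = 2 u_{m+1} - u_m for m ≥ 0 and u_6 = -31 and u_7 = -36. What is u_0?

-1

Rearranging, u_{m-2} = -(u_m - 2 u_{m-1}).
u_5 = -(-36 - 2*(-31)) = -26
u_4 = -(-31 - 2*(-26)) = -21
u_3 = -(-26 - 2*(-21)) = -16
u_2 = -(-21 - 2*(-16)) = -11
u_1 = -(-16 - 2*(-11)) = -6
u_0 = -(-11 - 2*(-6)) = -1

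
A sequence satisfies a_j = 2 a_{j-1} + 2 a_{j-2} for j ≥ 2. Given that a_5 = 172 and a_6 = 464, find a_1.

Rearranging, a_{j-2} = (a_j - 2 a_{j-1}) / 2.
a_4 = (464 - 2·172) / 2 = 120/2 = 60
a_3 = (172 - 2·60) / 2 = 52/2 = 26
a_2 = (60 - 2·26) / 2 = 8/2 = 4
a_1 = (26 - 2·4) / 2 = 18/2 = 9

9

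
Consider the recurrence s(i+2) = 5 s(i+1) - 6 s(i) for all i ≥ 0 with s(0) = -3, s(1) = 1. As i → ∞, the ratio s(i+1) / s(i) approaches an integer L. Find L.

The characteristic equation is r^2 - 5r + 6 = 0, which factors as (r - 3)(r - 2) = 0.
So the roots are 3 and 2. Since |3| > |2| and the coefficient of 3^i is non-zero, the ratio tends to 3.

3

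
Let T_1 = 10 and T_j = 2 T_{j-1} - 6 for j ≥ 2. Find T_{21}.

4194310

The fixed point is -6/(1 - 2) = 6, so T_j - 6 = 2(T_{j-1} - 6).
Hence T_j = 4·2^{j-1} + 6.
T_{21} = 4·2^{20} + 6 = 4·1048576 + 6 = 4194310.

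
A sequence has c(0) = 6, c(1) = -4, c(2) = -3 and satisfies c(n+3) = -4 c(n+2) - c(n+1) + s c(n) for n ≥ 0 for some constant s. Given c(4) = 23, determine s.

c(3) = 16 + 6s
c(4) = -61 - 28s
So -61 - 28s = 23, giving s = -3.

-3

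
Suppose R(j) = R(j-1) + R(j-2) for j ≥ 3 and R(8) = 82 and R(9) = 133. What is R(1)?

7

Rearranging, R(j-2) = R(j) - R(j-1).
R(7) = 133 - 82 = 51
R(6) = 82 - 51 = 31
R(5) = 51 - 31 = 20
R(4) = 31 - 20 = 11
R(3) = 20 - 11 = 9
R(2) = 11 - 9 = 2
R(1) = 9 - 2 = 7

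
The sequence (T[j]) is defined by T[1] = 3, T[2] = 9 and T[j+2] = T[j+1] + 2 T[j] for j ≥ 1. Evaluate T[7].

T[3] = 9 + 2*3 = 15
T[4] = 15 + 2*9 = 33
T[5] = 33 + 2*15 = 63
T[6] = 63 + 2*33 = 129
T[7] = 129 + 2*63 = 255

255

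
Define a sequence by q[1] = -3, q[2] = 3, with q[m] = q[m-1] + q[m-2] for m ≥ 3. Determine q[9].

24

q[3] = 3 + (-3) = 0
q[4] = 0 + 3 = 3
q[5] = 3 + 0 = 3
q[6] = 3 + 3 = 6
q[7] = 6 + 3 = 9
q[8] = 9 + 6 = 15
q[9] = 15 + 9 = 24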